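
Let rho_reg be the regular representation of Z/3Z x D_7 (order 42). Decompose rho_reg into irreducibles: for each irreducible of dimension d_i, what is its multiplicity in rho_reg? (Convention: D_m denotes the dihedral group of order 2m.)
Each irreducible V_i of dimension d_i appears with multiplicity d_i, i.e. rho_reg = (direct sum over all irreducibles V_i) d_i V_i. The irreducible dimensions for Z/3Z x D_7 are 1, 1, 1, 1, 1, 1, 2, 2, 2, 2, 2, 2, 2, 2, 2: 6 irreducibles of dimension 1, each with multiplicity 1; 9 irreducibles of dimension 2, each with multiplicity 2. Total dimension 6*1*1 + 9*2*2 = 42 = |G|.

Why: General theorem: in the regular representation of a finite group G, each irreducible appears with multiplicity equal to its dimension. Check: dim(rho_reg) = sum d_i^2 = 1 + 1 + 1 + 1 + 1 + 1 + 4 + 4 + 4 + 4 + 4 + 4 + 4 + 4 + 4 = 42 = |G|.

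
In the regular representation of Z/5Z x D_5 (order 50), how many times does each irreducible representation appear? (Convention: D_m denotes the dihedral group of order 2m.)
Each irreducible V_i of dimension d_i appears with multiplicity d_i, i.e. rho_reg = (direct sum over all irreducibles V_i) d_i V_i. The irreducible dimensions for Z/5Z x D_5 are 1, 1, 1, 1, 1, 1, 1, 1, 1, 1, 2, 2, 2, 2, 2, 2, 2, 2, 2, 2: 10 irreducibles of dimension 1, each with multiplicity 1; 10 irreducibles of dimension 2, each with multiplicity 2. Total dimension 10*1*1 + 10*2*2 = 50 = |G|.

Why: General theorem: in the regular representation of a finite group G, each irreducible appears with multiplicity equal to its dimension. Check: dim(rho_reg) = sum d_i^2 = 1 + 1 + 1 + 1 + 1 + 1 + 1 + 1 + 1 + 1 + 4 + 4 + 4 + 4 + 4 + 4 + 4 + 4 + 4 + 4 = 50 = |G|.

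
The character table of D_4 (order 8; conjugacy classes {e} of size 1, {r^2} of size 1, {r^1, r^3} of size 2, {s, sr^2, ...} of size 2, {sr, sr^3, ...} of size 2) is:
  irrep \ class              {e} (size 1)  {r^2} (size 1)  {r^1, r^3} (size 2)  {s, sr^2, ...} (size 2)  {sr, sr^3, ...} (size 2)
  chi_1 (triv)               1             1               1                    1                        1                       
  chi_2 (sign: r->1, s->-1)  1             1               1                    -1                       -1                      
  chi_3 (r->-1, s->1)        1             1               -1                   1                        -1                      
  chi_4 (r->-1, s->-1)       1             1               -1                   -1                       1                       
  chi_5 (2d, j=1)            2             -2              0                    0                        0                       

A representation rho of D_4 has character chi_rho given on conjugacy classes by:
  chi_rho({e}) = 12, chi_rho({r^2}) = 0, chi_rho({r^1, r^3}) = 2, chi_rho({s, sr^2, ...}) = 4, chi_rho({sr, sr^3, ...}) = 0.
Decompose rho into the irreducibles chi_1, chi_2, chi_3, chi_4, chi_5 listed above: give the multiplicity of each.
Multiplicities: chi_1: 3, chi_2: 1, chi_3: 2, chi_4: 0, chi_5: 3.

Use <chi_rho, chi> = (1/|G|) sum_C |C| * chi_rho(C) * conj(chi(C)) with |G| = 8 for each irreducible chi in the table:
  <chi_rho, chi_1> = (1/8)[1*(12)*conj(1) + 1*(0)*conj(1) + 2*(2)*conj(1) + 2*(4)*conj(1) + 2*(0)*conj(1)]
      = (1/8)[(12) + (0) + (4) + (8) + (0)] = 24/8 = 3
  <chi_rho, chi_2> = (1/8)[1*(12)*conj(1) + 1*(0)*conj(1) + 2*(2)*conj(1) + 2*(4)*conj(-1) + 2*(0)*conj(-1)]
      = (1/8)[(12) + (0) + (4) + (-8) + (0)] = 8/8 = 1
  <chi_rho, chi_3> = (1/8)[1*(12)*conj(1) + 1*(0)*conj(1) + 2*(2)*conj(-1) + 2*(4)*conj(1) + 2*(0)*conj(-1)]
      = (1/8)[(12) + (0) + (-4) + (8) + (0)] = 16/8 = 2
  <chi_rho, chi_4> = (1/8)[1*(12)*conj(1) + 1*(0)*conj(1) + 2*(2)*conj(-1) + 2*(4)*conj(-1) + 2*(0)*conj(1)]
      = (1/8)[(12) + (0) + (-4) + (-8) + (0)] = 0/8 = 0
  <chi_rho, chi_5> = (1/8)[1*(12)*conj(2) + 1*(0)*conj(-2) + 2*(2)*conj(0) + 2*(4)*conj(0) + 2*(0)*conj(0)]
      = (1/8)[(24) + (0) + (0) + (0) + (0)] = 24/8 = 3
Dimension check: dim(rho) = sum (mult * dim) = 3*1 + 1*1 + 2*1 + 0*1 + 3*2 = 12 = chi_rho(e) = 12.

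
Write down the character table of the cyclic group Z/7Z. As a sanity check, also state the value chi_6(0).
Character table of Z/7Z (irreps indexed chi_0,...,chi_6 with chi_k(m) = zeta_7^(k*m), zeta_7 = exp(2*pi*i/7)):
  irrep \ class  {0} (size 1)  {1} (size 1)    {2} (size 1)    {3} (size 1)    {4} (size 1)    {5} (size 1)    {6} (size 1)  
  chi_0          1             1               1               1               1               1               1             
  chi_1          1             exp(2*I*pi/7)   exp(4*I*pi/7)   exp(6*I*pi/7)   exp(-6*I*pi/7)  exp(-4*I*pi/7)  exp(-2*I*pi/7)
  chi_2          1             exp(4*I*pi/7)   exp(-6*I*pi/7)  exp(-2*I*pi/7)  exp(2*I*pi/7)   exp(6*I*pi/7)   exp(-4*I*pi/7)
  chi_3          1             exp(6*I*pi/7)   exp(-2*I*pi/7)  exp(4*I*pi/7)   exp(-4*I*pi/7)  exp(2*I*pi/7)   exp(-6*I*pi/7)
  chi_4          1             exp(-6*I*pi/7)  exp(2*I*pi/7)   exp(-4*I*pi/7)  exp(4*I*pi/7)   exp(-2*I*pi/7)  exp(6*I*pi/7) 
  chi_5          1             exp(-4*I*pi/7)  exp(6*I*pi/7)   exp(2*I*pi/7)   exp(-2*I*pi/7)  exp(-6*I*pi/7)  exp(4*I*pi/7) 
  chi_6          1             exp(-2*I*pi/7)  exp(-4*I*pi/7)  exp(-6*I*pi/7)  exp(6*I*pi/7)   exp(4*I*pi/7)   exp(2*I*pi/7) 

Spot check: chi_6(0) = zeta_7^(6*0) = zeta_7^0 = 1.

Z/7Z is abelian, so all 7 irreducible complex representations are 1-dimensional. They are given by chi_k(m) = zeta_7^(k*m) for k = 0,...,6. Row orthogonality: sum_m chi_k(m) conj(chi_l(m)) = 7 * [k = l].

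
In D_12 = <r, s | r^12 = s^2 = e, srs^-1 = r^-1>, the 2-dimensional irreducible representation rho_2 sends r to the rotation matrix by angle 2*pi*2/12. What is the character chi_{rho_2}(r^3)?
chi_{rho_2}(r^3) = 2*cos(2*pi*2*3/12) = -2

Argument: rho_2(r^3) is rotation by angle 2*pi*2*3/12, whose trace is 2*cos(2*pi*2*3/12) = -2.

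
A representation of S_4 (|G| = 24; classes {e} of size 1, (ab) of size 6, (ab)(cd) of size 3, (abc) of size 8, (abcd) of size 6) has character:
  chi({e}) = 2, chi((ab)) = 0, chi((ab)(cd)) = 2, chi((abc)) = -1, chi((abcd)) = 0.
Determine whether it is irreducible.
Irreducible: <chi, chi> = 1.

Argument: <chi, chi> = (1/|G|) sum_C |C| * |chi(C)|^2 = (1/24)[1*|2|^2 + 6*|0|^2 + 3*|2|^2 + 8*|-1|^2 + 6*|0|^2]
  = (1/24)[(4) + (0) + (12) + (8) + (0)] = 24/24 = 1.
A character is irreducible iff <chi, chi> = 1, so this representation is irreducible.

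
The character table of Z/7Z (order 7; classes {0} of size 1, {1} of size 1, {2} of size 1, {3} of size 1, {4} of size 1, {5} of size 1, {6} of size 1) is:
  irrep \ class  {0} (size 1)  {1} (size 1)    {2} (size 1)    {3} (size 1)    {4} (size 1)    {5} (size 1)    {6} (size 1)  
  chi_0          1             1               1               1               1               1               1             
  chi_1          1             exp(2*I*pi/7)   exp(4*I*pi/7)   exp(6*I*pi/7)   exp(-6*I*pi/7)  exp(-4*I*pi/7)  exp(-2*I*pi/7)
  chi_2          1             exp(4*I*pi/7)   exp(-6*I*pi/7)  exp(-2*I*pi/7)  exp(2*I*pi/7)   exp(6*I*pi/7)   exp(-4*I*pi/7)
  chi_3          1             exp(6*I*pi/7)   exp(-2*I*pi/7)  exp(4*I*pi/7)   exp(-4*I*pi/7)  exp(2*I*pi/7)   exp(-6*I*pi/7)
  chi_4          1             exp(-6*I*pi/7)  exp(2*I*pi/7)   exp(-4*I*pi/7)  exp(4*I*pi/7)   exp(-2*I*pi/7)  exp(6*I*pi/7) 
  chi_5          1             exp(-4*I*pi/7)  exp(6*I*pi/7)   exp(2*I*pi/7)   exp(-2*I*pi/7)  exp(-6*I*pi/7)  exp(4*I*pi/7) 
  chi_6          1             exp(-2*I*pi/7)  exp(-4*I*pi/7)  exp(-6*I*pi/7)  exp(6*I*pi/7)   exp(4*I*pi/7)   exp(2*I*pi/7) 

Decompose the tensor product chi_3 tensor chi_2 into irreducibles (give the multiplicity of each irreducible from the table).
chi_3 tensor chi_2 = chi_5 (all other irreducibles have multiplicity 0).

Derivation: The character of a tensor product is the pointwise product (chi_3 * chi_2)(C) = chi_3(C) * chi_2(C):
  {0}: (1)*(1), {1}: (exp(6*I*pi/7))*(exp(4*I*pi/7)), {2}: (exp(-2*I*pi/7))*(exp(-6*I*pi/7)), {3}: (exp(4*I*pi/7))*(exp(-2*I*pi/7)), {4}: (exp(-4*I*pi/7))*(exp(2*I*pi/7)), {5}: (exp(2*I*pi/7))*(exp(6*I*pi/7)), {6}: (exp(-6*I*pi/7))*(exp(-4*I*pi/7))
so (chi_3 * chi_2) takes values
  {0} -> 1, {1} -> exp(-4*I*pi/7), {2} -> exp(6*I*pi/7), {3} -> exp(2*I*pi/7), {4} -> exp(-2*I*pi/7), {5} -> exp(-6*I*pi/7), {6} -> exp(4*I*pi/7).
Now take the inner product of this character with each irreducible chi from the table, <chi_3*chi_2, chi> = (1/7) sum_C |C| (chi_3*chi_2)(C) conj(chi(C)):
  <chi_3*chi_2, chi_0> = (1/7)[1*(1)*conj(1) + 1*(exp(-4*I*pi/7))*conj(1) + 1*(exp(6*I*pi/7))*conj(1) + 1*(exp(2*I*pi/7))*conj(1) + 1*(exp(-2*I*pi/7))*conj(1) + 1*(exp(-6*I*pi/7))*conj(1) + 1*(exp(4*I*pi/7))*conj(1)]
      = (1/7)[(1) + (exp(-4*I*pi/7)) + (exp(6*I*pi/7)) + (exp(2*I*pi/7)) + (exp(-2*I*pi/7)) + (exp(-6*I*pi/7)) + (exp(4*I*pi/7))] = 0/7 = 0
  <chi_3*chi_2, chi_1> = (1/7)[1*(1)*conj(1) + 1*(exp(-4*I*pi/7))*conj(exp(2*I*pi/7)) + 1*(exp(6*I*pi/7))*conj(exp(4*I*pi/7)) + 1*(exp(2*I*pi/7))*conj(exp(6*I*pi/7)) + 1*(exp(-2*I*pi/7))*conj(exp(-6*I*pi/7)) + 1*(exp(-6*I*pi/7))*conj(exp(-4*I*pi/7)) + 1*(exp(4*I*pi/7))*conj(exp(-2*I*pi/7))]
      = (1/7)[(1) + (exp(-6*I*pi/7)) + (exp(2*I*pi/7)) + (exp(-4*I*pi/7)) + (exp(4*I*pi/7)) + (exp(-2*I*pi/7)) + (exp(6*I*pi/7))] = 0/7 = 0
  <chi_3*chi_2, chi_2> = (1/7)[1*(1)*conj(1) + 1*(exp(-4*I*pi/7))*conj(exp(4*I*pi/7)) + 1*(exp(6*I*pi/7))*conj(exp(-6*I*pi/7)) + 1*(exp(2*I*pi/7))*conj(exp(-2*I*pi/7)) + 1*(exp(-2*I*pi/7))*conj(exp(2*I*pi/7)) + 1*(exp(-6*I*pi/7))*conj(exp(6*I*pi/7)) + 1*(exp(4*I*pi/7))*conj(exp(-4*I*pi/7))]
      = (1/7)[(1) + (exp(6*I*pi/7)) + (exp(-2*I*pi/7)) + (exp(4*I*pi/7)) + (exp(-4*I*pi/7)) + (exp(2*I*pi/7)) + (exp(-6*I*pi/7))] = 0/7 = 0
  <chi_3*chi_2, chi_3> = (1/7)[1*(1)*conj(1) + 1*(exp(-4*I*pi/7))*conj(exp(6*I*pi/7)) + 1*(exp(6*I*pi/7))*conj(exp(-2*I*pi/7)) + 1*(exp(2*I*pi/7))*conj(exp(4*I*pi/7)) + 1*(exp(-2*I*pi/7))*conj(exp(-4*I*pi/7)) + 1*(exp(-6*I*pi/7))*conj(exp(2*I*pi/7)) + 1*(exp(4*I*pi/7))*conj(exp(-6*I*pi/7))]
      = (1/7)[(1) + (exp(4*I*pi/7)) + (exp(-6*I*pi/7)) + (exp(-2*I*pi/7)) + (exp(2*I*pi/7)) + (exp(6*I*pi/7)) + (exp(-4*I*pi/7))] = 0/7 = 0
  <chi_3*chi_2, chi_4> = (1/7)[1*(1)*conj(1) + 1*(exp(-4*I*pi/7))*conj(exp(-6*I*pi/7)) + 1*(exp(6*I*pi/7))*conj(exp(2*I*pi/7)) + 1*(exp(2*I*pi/7))*conj(exp(-4*I*pi/7)) + 1*(exp(-2*I*pi/7))*conj(exp(4*I*pi/7)) + 1*(exp(-6*I*pi/7))*conj(exp(-2*I*pi/7)) + 1*(exp(4*I*pi/7))*conj(exp(6*I*pi/7))]
      = (1/7)[(1) + (exp(2*I*pi/7)) + (exp(4*I*pi/7)) + (exp(6*I*pi/7)) + (exp(-6*I*pi/7)) + (exp(-4*I*pi/7)) + (exp(-2*I*pi/7))] = 0/7 = 0
  <chi_3*chi_2, chi_5> = (1/7)[1*(1)*conj(1) + 1*(exp(-4*I*pi/7))*conj(exp(-4*I*pi/7)) + 1*(exp(6*I*pi/7))*conj(exp(6*I*pi/7)) + 1*(exp(2*I*pi/7))*conj(exp(2*I*pi/7)) + 1*(exp(-2*I*pi/7))*conj(exp(-2*I*pi/7)) + 1*(exp(-6*I*pi/7))*conj(exp(-6*I*pi/7)) + 1*(exp(4*I*pi/7))*conj(exp(4*I*pi/7))]
      = (1/7)[(1) + (1) + (1) + (1) + (1) + (1) + (1)] = 7/7 = 1
  <chi_3*chi_2, chi_6> = (1/7)[1*(1)*conj(1) + 1*(exp(-4*I*pi/7))*conj(exp(-2*I*pi/7)) + 1*(exp(6*I*pi/7))*conj(exp(-4*I*pi/7)) + 1*(exp(2*I*pi/7))*conj(exp(-6*I*pi/7)) + 1*(exp(-2*I*pi/7))*conj(exp(6*I*pi/7)) + 1*(exp(-6*I*pi/7))*conj(exp(4*I*pi/7)) + 1*(exp(4*I*pi/7))*conj(exp(2*I*pi/7))]
      = (1/7)[(1) + (exp(-2*I*pi/7)) + (exp(-4*I*pi/7)) + (exp(-6*I*pi/7)) + (exp(6*I*pi/7)) + (exp(4*I*pi/7)) + (exp(2*I*pi/7))] = 0/7 = 0
(Exp terms are combined using exp(i*s)*conj(exp(i*t)) = exp(i*(s-t)), and sums of them are collapsed using the identity that for every m > 1 the m distinct m-th roots of unity sum to 0, e.g. 1 + exp(2*I*pi/3) + exp(-2*I*pi/3) = 0.)
Hence the multiplicities are chi_5: 1. Dimension check: dim(chi_3)*dim(chi_2) = 1*1 = 1 and sum (mult * dim) = 1*1 = 1.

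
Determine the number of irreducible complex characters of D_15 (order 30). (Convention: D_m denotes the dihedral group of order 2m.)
9

Argument: The number of irreducible complex representations of a finite group equals its number of conjugacy classes. D_15 has 9 conjugacy classes ((n+3)/2 for n odd), so D_15 (order 30) has exactly 9 irreducible complex representations.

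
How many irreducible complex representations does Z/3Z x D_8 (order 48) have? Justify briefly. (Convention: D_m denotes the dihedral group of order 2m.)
21

Derivation: The number of irreducible complex representations of a finite group equals its number of conjugacy classes. For a direct product, #classes(G x H) = #classes(G) * #classes(H). Z/3Z has 3 classes (abelian), D_8 has 7 classes, so 3 * 7 = 21, so Z/3Z x D_8 (order 48) has exactly 21 irreducible complex representations.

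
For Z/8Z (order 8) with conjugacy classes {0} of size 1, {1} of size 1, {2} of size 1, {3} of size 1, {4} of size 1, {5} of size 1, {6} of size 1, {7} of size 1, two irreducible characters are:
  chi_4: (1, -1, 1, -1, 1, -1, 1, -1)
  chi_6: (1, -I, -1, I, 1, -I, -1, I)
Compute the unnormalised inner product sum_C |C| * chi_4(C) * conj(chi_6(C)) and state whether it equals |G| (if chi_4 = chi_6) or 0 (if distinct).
Sum = 0; so <chi_4, chi_6> = 0 (distinct irreducibles are orthogonal).

Details: Compute term by term over conjugacy classes (|C| * chi_4(C) * conj(chi_6(C))):
  1*(1)*conj(1) + 1*(-1)*conj(-I) + 1*(1)*conj(-1) + 1*(-1)*conj(I) + 1*(1)*conj(1) + 1*(-1)*conj(-I) + 1*(1)*conj(-1) + 1*(-1)*conj(I)
  = (1) + (-I) + (-1) + (I) + (1) + (-I) + (-1) + (I)
  = 0.
(Exp terms are combined using exp(i*s)*conj(exp(i*t)) = exp(i*(s-t)), and sums of them are collapsed using the identity that for every m > 1 the m distinct m-th roots of unity sum to 0, e.g. 1 + exp(2*I*pi/3) + exp(-2*I*pi/3) = 0.)
Dividing by |G| = 8 gives 0/8 = 0, matching the row-orthogonality relation <chi_4, chi_6> = [chi_4 = chi_6].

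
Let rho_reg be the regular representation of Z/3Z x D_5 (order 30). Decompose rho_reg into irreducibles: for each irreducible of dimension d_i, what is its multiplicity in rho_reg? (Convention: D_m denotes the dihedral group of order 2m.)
Each irreducible V_i of dimension d_i appears with multiplicity d_i, i.e. rho_reg = (direct sum over all irreducibles V_i) d_i V_i. The irreducible dimensions for Z/3Z x D_5 are 1, 1, 1, 1, 1, 1, 2, 2, 2, 2, 2, 2: 6 irreducibles of dimension 1, each with multiplicity 1; 6 irreducibles of dimension 2, each with multiplicity 2. Total dimension 6*1*1 + 6*2*2 = 30 = |G|.

Why: General theorem: in the regular representation of a finite group G, each irreducible appears with multiplicity equal to its dimension. Check: dim(rho_reg) = sum d_i^2 = 1 + 1 + 1 + 1 + 1 + 1 + 4 + 4 + 4 + 4 + 4 + 4 = 30 = |G|.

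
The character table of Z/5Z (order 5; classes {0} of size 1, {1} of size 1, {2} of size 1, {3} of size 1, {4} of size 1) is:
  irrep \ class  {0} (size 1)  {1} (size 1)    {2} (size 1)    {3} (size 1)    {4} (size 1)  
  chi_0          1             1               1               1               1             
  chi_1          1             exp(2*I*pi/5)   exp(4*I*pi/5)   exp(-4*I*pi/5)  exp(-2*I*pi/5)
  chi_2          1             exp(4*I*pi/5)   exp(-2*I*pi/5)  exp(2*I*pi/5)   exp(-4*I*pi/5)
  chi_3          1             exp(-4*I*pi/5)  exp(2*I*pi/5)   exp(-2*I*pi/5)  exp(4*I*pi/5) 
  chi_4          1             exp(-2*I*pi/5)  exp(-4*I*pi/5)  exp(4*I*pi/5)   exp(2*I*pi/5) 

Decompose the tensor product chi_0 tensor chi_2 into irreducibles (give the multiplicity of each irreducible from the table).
chi_0 tensor chi_2 = chi_2 (all other irreducibles have multiplicity 0).

Reasoning: The character of a tensor product is the pointwise product (chi_0 * chi_2)(C) = chi_0(C) * chi_2(C):
  {0}: (1)*(1), {1}: (1)*(exp(4*I*pi/5)), {2}: (1)*(exp(-2*I*pi/5)), {3}: (1)*(exp(2*I*pi/5)), {4}: (1)*(exp(-4*I*pi/5))
so (chi_0 * chi_2) takes values
  {0} -> 1, {1} -> exp(4*I*pi/5), {2} -> exp(-2*I*pi/5), {3} -> exp(2*I*pi/5), {4} -> exp(-4*I*pi/5).
Now take the inner product of this character with each irreducible chi from the table, <chi_0*chi_2, chi> = (1/5) sum_C |C| (chi_0*chi_2)(C) conj(chi(C)):
  <chi_0*chi_2, chi_0> = (1/5)[1*(1)*conj(1) + 1*(exp(4*I*pi/5))*conj(1) + 1*(exp(-2*I*pi/5))*conj(1) + 1*(exp(2*I*pi/5))*conj(1) + 1*(exp(-4*I*pi/5))*conj(1)]
      = (1/5)[(1) + (exp(4*I*pi/5)) + (exp(-2*I*pi/5)) + (exp(2*I*pi/5)) + (exp(-4*I*pi/5))] = 0/5 = 0
  <chi_0*chi_2, chi_1> = (1/5)[1*(1)*conj(1) + 1*(exp(4*I*pi/5))*conj(exp(2*I*pi/5)) + 1*(exp(-2*I*pi/5))*conj(exp(4*I*pi/5)) + 1*(exp(2*I*pi/5))*conj(exp(-4*I*pi/5)) + 1*(exp(-4*I*pi/5))*conj(exp(-2*I*pi/5))]
      = (1/5)[(1) + (exp(2*I*pi/5)) + (exp(4*I*pi/5)) + (exp(-4*I*pi/5)) + (exp(-2*I*pi/5))] = 0/5 = 0
  <chi_0*chi_2, chi_2> = (1/5)[1*(1)*conj(1) + 1*(exp(4*I*pi/5))*conj(exp(4*I*pi/5)) + 1*(exp(-2*I*pi/5))*conj(exp(-2*I*pi/5)) + 1*(exp(2*I*pi/5))*conj(exp(2*I*pi/5)) + 1*(exp(-4*I*pi/5))*conj(exp(-4*I*pi/5))]
      = (1/5)[(1) + (1) + (1) + (1) + (1)] = 5/5 = 1
  <chi_0*chi_2, chi_3> = (1/5)[1*(1)*conj(1) + 1*(exp(4*I*pi/5))*conj(exp(-4*I*pi/5)) + 1*(exp(-2*I*pi/5))*conj(exp(2*I*pi/5)) + 1*(exp(2*I*pi/5))*conj(exp(-2*I*pi/5)) + 1*(exp(-4*I*pi/5))*conj(exp(4*I*pi/5))]
      = (1/5)[(1) + (exp(-2*I*pi/5)) + (exp(-4*I*pi/5)) + (exp(4*I*pi/5)) + (exp(2*I*pi/5))] = 0/5 = 0
  <chi_0*chi_2, chi_4> = (1/5)[1*(1)*conj(1) + 1*(exp(4*I*pi/5))*conj(exp(-2*I*pi/5)) + 1*(exp(-2*I*pi/5))*conj(exp(-4*I*pi/5)) + 1*(exp(2*I*pi/5))*conj(exp(4*I*pi/5)) + 1*(exp(-4*I*pi/5))*conj(exp(2*I*pi/5))]
      = (1/5)[(1) + (exp(-4*I*pi/5)) + (exp(2*I*pi/5)) + (exp(-2*I*pi/5)) + (exp(4*I*pi/5))] = 0/5 = 0
(Exp terms are combined using exp(i*s)*conj(exp(i*t)) = exp(i*(s-t)), and sums of them are collapsed using the identity that for every m > 1 the m distinct m-th roots of unity sum to 0, e.g. 1 + exp(2*I*pi/3) + exp(-2*I*pi/3) = 0.)
Hence the multiplicities are chi_2: 1. Dimension check: dim(chi_0)*dim(chi_2) = 1*1 = 1 and sum (mult * dim) = 1*1 = 1.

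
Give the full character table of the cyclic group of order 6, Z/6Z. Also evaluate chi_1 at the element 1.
Character table of Z/6Z (irreps indexed chi_0,...,chi_5 with chi_k(m) = zeta_6^(k*m), zeta_6 = exp(2*pi*i/6)):
  irrep \ class  {0} (size 1)  {1} (size 1)    {2} (size 1)    {3} (size 1)  {4} (size 1)    {5} (size 1)  
  chi_0          1             1               1               1             1               1             
  chi_1          1             exp(I*pi/3)     exp(2*I*pi/3)   -1            exp(-2*I*pi/3)  exp(-I*pi/3)  
  chi_2          1             exp(2*I*pi/3)   exp(-2*I*pi/3)  1             exp(2*I*pi/3)   exp(-2*I*pi/3)
  chi_3          1             -1              1               -1            1               -1            
  chi_4          1             exp(-2*I*pi/3)  exp(2*I*pi/3)   1             exp(-2*I*pi/3)  exp(2*I*pi/3) 
  chi_5          1             exp(-I*pi/3)    exp(-2*I*pi/3)  -1            exp(2*I*pi/3)   exp(I*pi/3)   

Spot check: chi_1(1) = zeta_6^(1*1) = zeta_6^1 = exp(I*pi/3).

Reasoning: Z/6Z is abelian, so all 6 irreducible complex representations are 1-dimensional. They are given by chi_k(m) = zeta_6^(k*m) for k = 0,...,5. Row orthogonality: sum_m chi_k(m) conj(chi_l(m)) = 6 * [k = l].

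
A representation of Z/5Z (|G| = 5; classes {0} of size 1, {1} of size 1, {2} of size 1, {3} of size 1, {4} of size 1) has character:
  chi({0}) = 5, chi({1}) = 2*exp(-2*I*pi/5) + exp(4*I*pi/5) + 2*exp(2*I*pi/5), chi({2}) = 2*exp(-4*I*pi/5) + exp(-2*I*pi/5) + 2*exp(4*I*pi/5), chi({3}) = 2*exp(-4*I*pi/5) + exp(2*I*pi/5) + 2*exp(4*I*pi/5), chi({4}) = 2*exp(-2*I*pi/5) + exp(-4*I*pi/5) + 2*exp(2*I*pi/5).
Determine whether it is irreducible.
Not irreducible (reducible): <chi, chi> = 9 > 1.

Why: <chi, chi> = (1/|G|) sum_C |C| * |chi(C)|^2 = (1/5)[1*|5|^2 + 1*|2*exp(-2*I*pi/5) + exp(4*I*pi/5) + 2*exp(2*I*pi/5)|^2 + 1*|2*exp(-4*I*pi/5) + exp(-2*I*pi/5) + 2*exp(4*I*pi/5)|^2 + 1*|2*exp(-4*I*pi/5) + exp(2*I*pi/5) + 2*exp(4*I*pi/5)|^2 + 1*|2*exp(-2*I*pi/5) + exp(-4*I*pi/5) + 2*exp(2*I*pi/5)|^2]
  = (1/5)[(25) + (9 + 6*exp(-4*I*pi/5) + 2*exp(-2*I*pi/5) + 2*exp(2*I*pi/5) + 6*exp(4*I*pi/5)) + (9 + 6*exp(-2*I*pi/5) + 2*exp(-4*I*pi/5) + 2*exp(4*I*pi/5) + 6*exp(2*I*pi/5)) + (9 + 6*exp(-2*I*pi/5) + 2*exp(-4*I*pi/5) + 2*exp(4*I*pi/5) + 6*exp(2*I*pi/5)) + (9 + 6*exp(-4*I*pi/5) + 2*exp(-2*I*pi/5) + 2*exp(2*I*pi/5) + 6*exp(4*I*pi/5))] = 45/5 = 9.
(Exp terms are combined using exp(i*s)*conj(exp(i*t)) = exp(i*(s-t)), and sums of them are collapsed using the identity that for every m > 1 the m distinct m-th roots of unity sum to 0, e.g. 1 + exp(2*I*pi/3) + exp(-2*I*pi/3) = 0.)
A character is irreducible iff <chi, chi> = 1, so this representation is reducible.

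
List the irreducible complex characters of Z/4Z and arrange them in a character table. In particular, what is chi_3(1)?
Character table of Z/4Z (irreps indexed chi_0,...,chi_3 with chi_k(m) = zeta_4^(k*m), zeta_4 = exp(2*pi*i/4)):
  irrep \ class  {0} (size 1)  {1} (size 1)  {2} (size 1)  {3} (size 1)
  chi_0          1             1             1             1           
  chi_1          1             I             -1            -I          
  chi_2          1             -1            1             -1          
  chi_3          1             -I            -1            I           

Spot check: chi_3(1) = zeta_4^(3*1) = zeta_4^3 = -I.

Derivation: Z/4Z is abelian, so all 4 irreducible complex representations are 1-dimensional. They are given by chi_k(m) = zeta_4^(k*m) for k = 0,...,3. Row orthogonality: sum_m chi_k(m) conj(chi_l(m)) = 4 * [k = l].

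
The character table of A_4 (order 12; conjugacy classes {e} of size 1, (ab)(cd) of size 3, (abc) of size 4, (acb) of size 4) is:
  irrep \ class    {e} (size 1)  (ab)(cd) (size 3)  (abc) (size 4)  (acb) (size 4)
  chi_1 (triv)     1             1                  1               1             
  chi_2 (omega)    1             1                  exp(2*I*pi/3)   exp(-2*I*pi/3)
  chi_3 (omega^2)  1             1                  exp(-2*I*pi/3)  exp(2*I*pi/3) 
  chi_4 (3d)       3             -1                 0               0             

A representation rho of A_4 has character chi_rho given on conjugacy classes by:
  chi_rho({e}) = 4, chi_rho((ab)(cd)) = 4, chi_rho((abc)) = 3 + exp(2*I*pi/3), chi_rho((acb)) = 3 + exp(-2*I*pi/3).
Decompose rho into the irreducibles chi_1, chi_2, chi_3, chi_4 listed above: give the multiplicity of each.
Multiplicities: chi_1: 3, chi_2: 1, chi_3: 0, chi_4: 0.

Use <chi_rho, chi> = (1/|G|) sum_C |C| * chi_rho(C) * conj(chi(C)) with |G| = 12 for each irreducible chi in the table:
  <chi_rho, chi_1> = (1/12)[1*(4)*conj(1) + 3*(4)*conj(1) + 4*(3 + exp(2*I*pi/3))*conj(1) + 4*(3 + exp(-2*I*pi/3))*conj(1)]
      = (1/12)[(4) + (12) + (12 + 4*exp(2*I*pi/3)) + (12 + 4*exp(-2*I*pi/3))] = 36/12 = 3
  <chi_rho, chi_2> = (1/12)[1*(4)*conj(1) + 3*(4)*conj(1) + 4*(3 + exp(2*I*pi/3))*conj(exp(2*I*pi/3)) + 4*(3 + exp(-2*I*pi/3))*conj(exp(-2*I*pi/3))]
      = (1/12)[(4) + (12) + (4 + 12*exp(-2*I*pi/3)) + (4 + 12*exp(2*I*pi/3))] = 12/12 = 1
  <chi_rho, chi_3> = (1/12)[1*(4)*conj(1) + 3*(4)*conj(1) + 4*(3 + exp(2*I*pi/3))*conj(exp(-2*I*pi/3)) + 4*(3 + exp(-2*I*pi/3))*conj(exp(2*I*pi/3))]
      = (1/12)[(4) + (12) + (4*exp(-2*I*pi/3) + 12*exp(2*I*pi/3)) + (12*exp(-2*I*pi/3) + 4*exp(2*I*pi/3))] = 0/12 = 0
  <chi_rho, chi_4> = (1/12)[1*(4)*conj(3) + 3*(4)*conj(-1) + 4*(3 + exp(2*I*pi/3))*conj(0) + 4*(3 + exp(-2*I*pi/3))*conj(0)]
      = (1/12)[(12) + (-12) + (0) + (0)] = 0/12 = 0
(Exp terms are combined using exp(i*s)*conj(exp(i*t)) = exp(i*(s-t)), and sums of them are collapsed using the identity that for every m > 1 the m distinct m-th roots of unity sum to 0, e.g. 1 + exp(2*I*pi/3) + exp(-2*I*pi/3) = 0.)
Dimension check: dim(rho) = sum (mult * dim) = 3*1 + 1*1 + 0*1 + 0*3 = 4 = chi_rho(e) = 4.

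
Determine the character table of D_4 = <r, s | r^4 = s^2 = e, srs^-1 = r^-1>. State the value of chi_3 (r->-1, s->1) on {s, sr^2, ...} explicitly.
Conjugacy classes: {e} of size 1, {r^2} of size 1, {r^1, r^3} of size 2, {s, sr^2, ...} of size 2, {sr, sr^3, ...} of size 2.
Character table:
  irrep \ class              {e} (size 1)  {r^2} (size 1)  {r^1, r^3} (size 2)  {s, sr^2, ...} (size 2)  {sr, sr^3, ...} (size 2)
  chi_1 (triv)               1             1               1                    1                        1                       
  chi_2 (sign: r->1, s->-1)  1             1               1                    -1                       -1                      
  chi_3 (r->-1, s->1)        1             1               -1                   1                        -1                      
  chi_4 (r->-1, s->-1)       1             1               -1                   -1                       1                       
  chi_5 (2d, j=1)            2             -2              0                    0                        0                       

Spot check: chi_3 (r->-1, s->1) on {s, sr^2, ...} = 1.

Working: D_4 has order 2*4 = 8 with 5 conjugacy classes, hence 5 irreducibles. Sum of squared dims 1 + 1 + 1 + 1 + 4 = 8 = |G|. Linear characters come from the abelianisation; the 2-dimensional irreps have character r^k -> 2*cos(2*pi*j*k/4), reflections -> 0.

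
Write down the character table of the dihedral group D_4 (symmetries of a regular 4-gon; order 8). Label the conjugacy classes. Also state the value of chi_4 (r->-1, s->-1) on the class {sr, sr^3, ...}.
Conjugacy classes: {e} of size 1, {r^2} of size 1, {r^1, r^3} of size 2, {s, sr^2, ...} of size 2, {sr, sr^3, ...} of size 2.
Character table:
  irrep \ class              {e} (size 1)  {r^2} (size 1)  {r^1, r^3} (size 2)  {s, sr^2, ...} (size 2)  {sr, sr^3, ...} (size 2)
  chi_1 (triv)               1             1               1                    1                        1                       
  chi_2 (sign: r->1, s->-1)  1             1               1                    -1                       -1                      
  chi_3 (r->-1, s->1)        1             1               -1                   1                        -1                      
  chi_4 (r->-1, s->-1)       1             1               -1                   -1                       1                       
  chi_5 (2d, j=1)            2             -2              0                    0                        0                       

Spot check: chi_4 (r->-1, s->-1) on {sr, sr^3, ...} = 1.

Explanation: D_4 has order 2*4 = 8 with 5 conjugacy classes, hence 5 irreducibles. Sum of squared dims 1 + 1 + 1 + 1 + 4 = 8 = |G|. Linear characters come from the abelianisation; the 2-dimensional irreps have character r^k -> 2*cos(2*pi*j*k/4), reflections -> 0.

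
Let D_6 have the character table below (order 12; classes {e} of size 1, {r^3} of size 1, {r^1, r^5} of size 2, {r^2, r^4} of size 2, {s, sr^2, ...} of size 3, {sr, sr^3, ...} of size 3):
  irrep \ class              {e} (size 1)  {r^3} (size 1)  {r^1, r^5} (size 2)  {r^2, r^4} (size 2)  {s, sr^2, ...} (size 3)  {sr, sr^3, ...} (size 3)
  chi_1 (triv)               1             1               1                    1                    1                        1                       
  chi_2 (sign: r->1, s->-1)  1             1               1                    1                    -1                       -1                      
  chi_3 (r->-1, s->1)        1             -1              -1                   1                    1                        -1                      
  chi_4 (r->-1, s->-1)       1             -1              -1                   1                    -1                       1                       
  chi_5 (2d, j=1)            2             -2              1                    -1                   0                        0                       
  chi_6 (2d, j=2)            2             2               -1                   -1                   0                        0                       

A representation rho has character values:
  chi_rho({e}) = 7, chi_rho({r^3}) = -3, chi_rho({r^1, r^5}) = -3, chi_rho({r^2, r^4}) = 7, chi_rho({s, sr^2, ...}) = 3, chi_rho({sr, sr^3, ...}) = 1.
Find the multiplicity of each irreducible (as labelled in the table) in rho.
Multiplicities: chi_1: 2, chi_2: 0, chi_3: 3, chi_4: 2, chi_5: 0, chi_6: 0.

Proof sketch: Use <chi_rho, chi> = (1/|G|) sum_C |C| * chi_rho(C) * conj(chi(C)) with |G| = 12 for each irreducible chi in the table:
  <chi_rho, chi_1> = (1/12)[1*(7)*conj(1) + 1*(-3)*conj(1) + 2*(-3)*conj(1) + 2*(7)*conj(1) + 3*(3)*conj(1) + 3*(1)*conj(1)]
      = (1/12)[(7) + (-3) + (-6) + (14) + (9) + (3)] = 24/12 = 2
  <chi_rho, chi_2> = (1/12)[1*(7)*conj(1) + 1*(-3)*conj(1) + 2*(-3)*conj(1) + 2*(7)*conj(1) + 3*(3)*conj(-1) + 3*(1)*conj(-1)]
      = (1/12)[(7) + (-3) + (-6) + (14) + (-9) + (-3)] = 0/12 = 0
  <chi_rho, chi_3> = (1/12)[1*(7)*conj(1) + 1*(-3)*conj(-1) + 2*(-3)*conj(-1) + 2*(7)*conj(1) + 3*(3)*conj(1) + 3*(1)*conj(-1)]
      = (1/12)[(7) + (3) + (6) + (14) + (9) + (-3)] = 36/12 = 3
  <chi_rho, chi_4> = (1/12)[1*(7)*conj(1) + 1*(-3)*conj(-1) + 2*(-3)*conj(-1) + 2*(7)*conj(1) + 3*(3)*conj(-1) + 3*(1)*conj(1)]
      = (1/12)[(7) + (3) + (6) + (14) + (-9) + (3)] = 24/12 = 2
  <chi_rho, chi_5> = (1/12)[1*(7)*conj(2) + 1*(-3)*conj(-2) + 2*(-3)*conj(1) + 2*(7)*conj(-1) + 3*(3)*conj(0) + 3*(1)*conj(0)]
      = (1/12)[(14) + (6) + (-6) + (-14) + (0) + (0)] = 0/12 = 0
  <chi_rho, chi_6> = (1/12)[1*(7)*conj(2) + 1*(-3)*conj(2) + 2*(-3)*conj(-1) + 2*(7)*conj(-1) + 3*(3)*conj(0) + 3*(1)*conj(0)]
      = (1/12)[(14) + (-6) + (6) + (-14) + (0) + (0)] = 0/12 = 0
Dimension check: dim(rho) = sum (mult * dim) = 2*1 + 0*1 + 3*1 + 2*1 + 0*2 + 0*2 = 7 = chi_rho(e) = 7.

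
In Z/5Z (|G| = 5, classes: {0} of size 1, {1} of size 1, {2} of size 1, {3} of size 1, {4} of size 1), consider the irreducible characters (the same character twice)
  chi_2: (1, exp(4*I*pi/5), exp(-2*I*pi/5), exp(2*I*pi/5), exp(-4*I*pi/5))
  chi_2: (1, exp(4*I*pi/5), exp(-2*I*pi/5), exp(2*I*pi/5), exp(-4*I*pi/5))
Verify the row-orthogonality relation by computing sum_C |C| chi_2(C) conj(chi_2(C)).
Sum = 5 = |G| = 5; so <chi_2, chi_2> = 1 (norm-1 confirms irreducibility).

Why: Compute term by term over conjugacy classes (|C| * chi_2(C) * conj(chi_2(C))):
  1*(1)*conj(1) + 1*(exp(4*I*pi/5))*conj(exp(4*I*pi/5)) + 1*(exp(-2*I*pi/5))*conj(exp(-2*I*pi/5)) + 1*(exp(2*I*pi/5))*conj(exp(2*I*pi/5)) + 1*(exp(-4*I*pi/5))*conj(exp(-4*I*pi/5))
  = (1) + (1) + (1) + (1) + (1)
  = 5.
(Exp terms are combined using exp(i*s)*conj(exp(i*t)) = exp(i*(s-t)), and sums of them are collapsed using the identity that for every m > 1 the m distinct m-th roots of unity sum to 0, e.g. 1 + exp(2*I*pi/3) + exp(-2*I*pi/3) = 0.)
Dividing by |G| = 5 gives 5/5 = 1, matching the row-orthogonality relation <chi_2, chi_2> = [chi_2 = chi_2].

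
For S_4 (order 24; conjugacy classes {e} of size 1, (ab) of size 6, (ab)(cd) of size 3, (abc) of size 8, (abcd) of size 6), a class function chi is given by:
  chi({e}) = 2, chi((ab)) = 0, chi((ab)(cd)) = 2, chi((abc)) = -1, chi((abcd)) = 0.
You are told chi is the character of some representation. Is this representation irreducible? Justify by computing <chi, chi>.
Irreducible: <chi, chi> = 1.

<chi, chi> = (1/|G|) sum_C |C| * |chi(C)|^2 = (1/24)[1*|2|^2 + 6*|0|^2 + 3*|2|^2 + 8*|-1|^2 + 6*|0|^2]
  = (1/24)[(4) + (0) + (12) + (8) + (0)] = 24/24 = 1.
A character is irreducible iff <chi, chi> = 1, so this representation is irreducible.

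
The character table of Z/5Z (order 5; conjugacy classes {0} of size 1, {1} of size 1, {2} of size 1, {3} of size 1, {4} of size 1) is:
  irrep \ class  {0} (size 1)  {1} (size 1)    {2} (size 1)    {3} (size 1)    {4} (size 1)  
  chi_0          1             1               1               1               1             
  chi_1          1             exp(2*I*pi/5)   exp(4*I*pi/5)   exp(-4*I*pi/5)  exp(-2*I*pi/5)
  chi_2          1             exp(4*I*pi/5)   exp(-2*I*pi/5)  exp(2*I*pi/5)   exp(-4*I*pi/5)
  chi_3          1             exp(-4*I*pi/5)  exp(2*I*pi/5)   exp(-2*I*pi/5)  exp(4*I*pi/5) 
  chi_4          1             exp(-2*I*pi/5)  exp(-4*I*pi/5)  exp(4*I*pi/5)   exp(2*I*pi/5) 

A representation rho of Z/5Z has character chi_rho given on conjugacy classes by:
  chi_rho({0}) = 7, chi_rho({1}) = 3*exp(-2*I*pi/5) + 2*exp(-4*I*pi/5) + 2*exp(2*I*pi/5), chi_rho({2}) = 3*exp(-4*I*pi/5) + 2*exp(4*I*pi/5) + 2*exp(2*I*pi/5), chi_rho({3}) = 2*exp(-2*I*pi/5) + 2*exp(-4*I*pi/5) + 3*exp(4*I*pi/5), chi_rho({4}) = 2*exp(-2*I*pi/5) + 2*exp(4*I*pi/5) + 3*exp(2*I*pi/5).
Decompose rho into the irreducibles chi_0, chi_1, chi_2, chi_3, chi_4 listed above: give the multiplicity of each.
Multiplicities: chi_0: 0, chi_1: 2, chi_2: 0, chi_3: 2, chi_4: 3.

Explanation: Use <chi_rho, chi> = (1/|G|) sum_C |C| * chi_rho(C) * conj(chi(C)) with |G| = 5 for each irreducible chi in the table:
  <chi_rho, chi_0> = (1/5)[1*(7)*conj(1) + 1*(3*exp(-2*I*pi/5) + 2*exp(-4*I*pi/5) + 2*exp(2*I*pi/5))*conj(1) + 1*(3*exp(-4*I*pi/5) + 2*exp(4*I*pi/5) + 2*exp(2*I*pi/5))*conj(1) + 1*(2*exp(-2*I*pi/5) + 2*exp(-4*I*pi/5) + 3*exp(4*I*pi/5))*conj(1) + 1*(2*exp(-2*I*pi/5) + 2*exp(4*I*pi/5) + 3*exp(2*I*pi/5))*conj(1)]
      = (1/5)[(7) + (3*exp(-2*I*pi/5) + 2*exp(-4*I*pi/5) + 2*exp(2*I*pi/5)) + (3*exp(-4*I*pi/5) + 2*exp(4*I*pi/5) + 2*exp(2*I*pi/5)) + (2*exp(-2*I*pi/5) + 2*exp(-4*I*pi/5) + 3*exp(4*I*pi/5)) + (2*exp(-2*I*pi/5) + 2*exp(4*I*pi/5) + 3*exp(2*I*pi/5))] = 0/5 = 0
  <chi_rho, chi_1> = (1/5)[1*(7)*conj(1) + 1*(3*exp(-2*I*pi/5) + 2*exp(-4*I*pi/5) + 2*exp(2*I*pi/5))*conj(exp(2*I*pi/5)) + 1*(3*exp(-4*I*pi/5) + 2*exp(4*I*pi/5) + 2*exp(2*I*pi/5))*conj(exp(4*I*pi/5)) + 1*(2*exp(-2*I*pi/5) + 2*exp(-4*I*pi/5) + 3*exp(4*I*pi/5))*conj(exp(-4*I*pi/5)) + 1*(2*exp(-2*I*pi/5) + 2*exp(4*I*pi/5) + 3*exp(2*I*pi/5))*conj(exp(-2*I*pi/5))]
      = (1/5)[(7) + (2 + 3*exp(-4*I*pi/5) + 2*exp(4*I*pi/5)) + (2 + 2*exp(-2*I*pi/5) + 3*exp(2*I*pi/5)) + (2 + 3*exp(-2*I*pi/5) + 2*exp(2*I*pi/5)) + (2 + 2*exp(-4*I*pi/5) + 3*exp(4*I*pi/5))] = 10/5 = 2
  <chi_rho, chi_2> = (1/5)[1*(7)*conj(1) + 1*(3*exp(-2*I*pi/5) + 2*exp(-4*I*pi/5) + 2*exp(2*I*pi/5))*conj(exp(4*I*pi/5)) + 1*(3*exp(-4*I*pi/5) + 2*exp(4*I*pi/5) + 2*exp(2*I*pi/5))*conj(exp(-2*I*pi/5)) + 1*(2*exp(-2*I*pi/5) + 2*exp(-4*I*pi/5) + 3*exp(4*I*pi/5))*conj(exp(2*I*pi/5)) + 1*(2*exp(-2*I*pi/5) + 2*exp(4*I*pi/5) + 3*exp(2*I*pi/5))*conj(exp(-4*I*pi/5))]
      = (1/5)[(7) + (2*exp(-2*I*pi/5) + 3*exp(4*I*pi/5) + 2*exp(2*I*pi/5)) + (3*exp(-2*I*pi/5) + 2*exp(-4*I*pi/5) + 2*exp(4*I*pi/5)) + (2*exp(-4*I*pi/5) + 2*exp(4*I*pi/5) + 3*exp(2*I*pi/5)) + (2*exp(-2*I*pi/5) + 3*exp(-4*I*pi/5) + 2*exp(2*I*pi/5))] = 0/5 = 0
  <chi_rho, chi_3> = (1/5)[1*(7)*conj(1) + 1*(3*exp(-2*I*pi/5) + 2*exp(-4*I*pi/5) + 2*exp(2*I*pi/5))*conj(exp(-4*I*pi/5)) + 1*(3*exp(-4*I*pi/5) + 2*exp(4*I*pi/5) + 2*exp(2*I*pi/5))*conj(exp(2*I*pi/5)) + 1*(2*exp(-2*I*pi/5) + 2*exp(-4*I*pi/5) + 3*exp(4*I*pi/5))*conj(exp(-2*I*pi/5)) + 1*(2*exp(-2*I*pi/5) + 2*exp(4*I*pi/5) + 3*exp(2*I*pi/5))*conj(exp(4*I*pi/5))]
      = (1/5)[(7) + (2 + 2*exp(-4*I*pi/5) + 3*exp(2*I*pi/5)) + (2 + 3*exp(4*I*pi/5) + 2*exp(2*I*pi/5)) + (2 + 2*exp(-2*I*pi/5) + 3*exp(-4*I*pi/5)) + (2 + 3*exp(-2*I*pi/5) + 2*exp(4*I*pi/5))] = 10/5 = 2
  <chi_rho, chi_4> = (1/5)[1*(7)*conj(1) + 1*(3*exp(-2*I*pi/5) + 2*exp(-4*I*pi/5) + 2*exp(2*I*pi/5))*conj(exp(-2*I*pi/5)) + 1*(3*exp(-4*I*pi/5) + 2*exp(4*I*pi/5) + 2*exp(2*I*pi/5))*conj(exp(-4*I*pi/5)) + 1*(2*exp(-2*I*pi/5) + 2*exp(-4*I*pi/5) + 3*exp(4*I*pi/5))*conj(exp(4*I*pi/5)) + 1*(2*exp(-2*I*pi/5) + 2*exp(4*I*pi/5) + 3*exp(2*I*pi/5))*conj(exp(2*I*pi/5))]
      = (1/5)[(7) + (3 + 2*exp(-2*I*pi/5) + 2*exp(4*I*pi/5)) + (3 + 2*exp(-2*I*pi/5) + 2*exp(-4*I*pi/5)) + (3 + 2*exp(4*I*pi/5) + 2*exp(2*I*pi/5)) + (3 + 2*exp(-4*I*pi/5) + 2*exp(2*I*pi/5))] = 15/5 = 3
(Exp terms are combined using exp(i*s)*conj(exp(i*t)) = exp(i*(s-t)), and sums of them are collapsed using the identity that for every m > 1 the m distinct m-th roots of unity sum to 0, e.g. 1 + exp(2*I*pi/3) + exp(-2*I*pi/3) = 0.)
Dimension check: dim(rho) = sum (mult * dim) = 0*1 + 2*1 + 0*1 + 2*1 + 3*1 = 7 = chi_rho(e) = 7.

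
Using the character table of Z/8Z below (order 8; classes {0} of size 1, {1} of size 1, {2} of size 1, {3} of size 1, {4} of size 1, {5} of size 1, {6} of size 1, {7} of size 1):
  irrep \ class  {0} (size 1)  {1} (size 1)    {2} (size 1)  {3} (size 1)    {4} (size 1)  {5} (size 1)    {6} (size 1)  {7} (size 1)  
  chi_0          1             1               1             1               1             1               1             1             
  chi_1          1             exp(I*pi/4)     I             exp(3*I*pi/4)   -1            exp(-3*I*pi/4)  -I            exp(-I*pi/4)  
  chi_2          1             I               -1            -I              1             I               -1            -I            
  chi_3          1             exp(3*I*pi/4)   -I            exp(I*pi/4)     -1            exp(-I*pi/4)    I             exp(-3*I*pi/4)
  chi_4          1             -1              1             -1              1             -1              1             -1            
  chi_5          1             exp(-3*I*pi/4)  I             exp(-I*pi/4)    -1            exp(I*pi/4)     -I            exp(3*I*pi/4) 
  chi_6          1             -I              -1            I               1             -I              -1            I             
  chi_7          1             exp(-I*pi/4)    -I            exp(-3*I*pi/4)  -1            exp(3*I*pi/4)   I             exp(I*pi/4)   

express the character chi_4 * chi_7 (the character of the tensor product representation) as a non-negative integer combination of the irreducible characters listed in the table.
chi_4 tensor chi_7 = chi_3 (all other irreducibles have multiplicity 0).

Argument: The character of a tensor product is the pointwise product (chi_4 * chi_7)(C) = chi_4(C) * chi_7(C):
  {0}: (1)*(1), {1}: (-1)*(exp(-I*pi/4)), {2}: (1)*(-I), {3}: (-1)*(exp(-3*I*pi/4)), {4}: (1)*(-1), {5}: (-1)*(exp(3*I*pi/4)), {6}: (1)*(I), {7}: (-1)*(exp(I*pi/4))
so (chi_4 * chi_7) takes values
  {0} -> 1, {1} -> -exp(-I*pi/4), {2} -> -I, {3} -> -exp(-3*I*pi/4), {4} -> -1, {5} -> -exp(3*I*pi/4), {6} -> I, {7} -> -exp(I*pi/4).
Now take the inner product of this character with each irreducible chi from the table, <chi_4*chi_7, chi> = (1/8) sum_C |C| (chi_4*chi_7)(C) conj(chi(C)):
  <chi_4*chi_7, chi_0> = (1/8)[1*(1)*conj(1) + 1*(-exp(-I*pi/4))*conj(1) + 1*(-I)*conj(1) + 1*(-exp(-3*I*pi/4))*conj(1) + 1*(-1)*conj(1) + 1*(-exp(3*I*pi/4))*conj(1) + 1*(I)*conj(1) + 1*(-exp(I*pi/4))*conj(1)]
      = (1/8)[(1) + (-exp(-I*pi/4)) + (-I) + (-exp(-3*I*pi/4)) + (-1) + (-exp(3*I*pi/4)) + (I) + (-exp(I*pi/4))] = 0/8 = 0
  <chi_4*chi_7, chi_1> = (1/8)[1*(1)*conj(1) + 1*(-exp(-I*pi/4))*conj(exp(I*pi/4)) + 1*(-I)*conj(I) + 1*(-exp(-3*I*pi/4))*conj(exp(3*I*pi/4)) + 1*(-1)*conj(-1) + 1*(-exp(3*I*pi/4))*conj(exp(-3*I*pi/4)) + 1*(I)*conj(-I) + 1*(-exp(I*pi/4))*conj(exp(-I*pi/4))]
      = (1/8)[(1) + (I) + (-1) + (-I) + (1) + (I) + (-1) + (-I)] = 0/8 = 0
  <chi_4*chi_7, chi_2> = (1/8)[1*(1)*conj(1) + 1*(-exp(-I*pi/4))*conj(I) + 1*(-I)*conj(-1) + 1*(-exp(-3*I*pi/4))*conj(-I) + 1*(-1)*conj(1) + 1*(-exp(3*I*pi/4))*conj(I) + 1*(I)*conj(-1) + 1*(-exp(I*pi/4))*conj(-I)]
      = (1/8)[(1) + (exp(I*pi/4)) + (I) + (-exp(-I*pi/4)) + (-1) + (exp(-3*I*pi/4)) + (-I) + (-exp(3*I*pi/4))] = 0/8 = 0
  <chi_4*chi_7, chi_3> = (1/8)[1*(1)*conj(1) + 1*(-exp(-I*pi/4))*conj(exp(3*I*pi/4)) + 1*(-I)*conj(-I) + 1*(-exp(-3*I*pi/4))*conj(exp(I*pi/4)) + 1*(-1)*conj(-1) + 1*(-exp(3*I*pi/4))*conj(exp(-I*pi/4)) + 1*(I)*conj(I) + 1*(-exp(I*pi/4))*conj(exp(-3*I*pi/4))]
      = (1/8)[(1) + (1) + (1) + (1) + (1) + (1) + (1) + (1)] = 8/8 = 1
  <chi_4*chi_7, chi_4> = (1/8)[1*(1)*conj(1) + 1*(-exp(-I*pi/4))*conj(-1) + 1*(-I)*conj(1) + 1*(-exp(-3*I*pi/4))*conj(-1) + 1*(-1)*conj(1) + 1*(-exp(3*I*pi/4))*conj(-1) + 1*(I)*conj(1) + 1*(-exp(I*pi/4))*conj(-1)]
      = (1/8)[(1) + (exp(-I*pi/4)) + (-I) + (exp(-3*I*pi/4)) + (-1) + (exp(3*I*pi/4)) + (I) + (exp(I*pi/4))] = 0/8 = 0
  <chi_4*chi_7, chi_5> = (1/8)[1*(1)*conj(1) + 1*(-exp(-I*pi/4))*conj(exp(-3*I*pi/4)) + 1*(-I)*conj(I) + 1*(-exp(-3*I*pi/4))*conj(exp(-I*pi/4)) + 1*(-1)*conj(-1) + 1*(-exp(3*I*pi/4))*conj(exp(I*pi/4)) + 1*(I)*conj(-I) + 1*(-exp(I*pi/4))*conj(exp(3*I*pi/4))]
      = (1/8)[(1) + (-I) + (-1) + (I) + (1) + (-I) + (-1) + (I)] = 0/8 = 0
  <chi_4*chi_7, chi_6> = (1/8)[1*(1)*conj(1) + 1*(-exp(-I*pi/4))*conj(-I) + 1*(-I)*conj(-1) + 1*(-exp(-3*I*pi/4))*conj(I) + 1*(-1)*conj(1) + 1*(-exp(3*I*pi/4))*conj(-I) + 1*(I)*conj(-1) + 1*(-exp(I*pi/4))*conj(I)]
      = (1/8)[(1) + (-exp(I*pi/4)) + (I) + (exp(-I*pi/4)) + (-1) + (-exp(-3*I*pi/4)) + (-I) + (exp(3*I*pi/4))] = 0/8 = 0
  <chi_4*chi_7, chi_7> = (1/8)[1*(1)*conj(1) + 1*(-exp(-I*pi/4))*conj(exp(-I*pi/4)) + 1*(-I)*conj(-I) + 1*(-exp(-3*I*pi/4))*conj(exp(-3*I*pi/4)) + 1*(-1)*conj(-1) + 1*(-exp(3*I*pi/4))*conj(exp(3*I*pi/4)) + 1*(I)*conj(I) + 1*(-exp(I*pi/4))*conj(exp(I*pi/4))]
      = (1/8)[(1) + (-1) + (1) + (-1) + (1) + (-1) + (1) + (-1)] = 0/8 = 0
(Exp terms are combined using exp(i*s)*conj(exp(i*t)) = exp(i*(s-t)), and sums of them are collapsed using the identity that for every m > 1 the m distinct m-th roots of unity sum to 0, e.g. 1 + exp(2*I*pi/3) + exp(-2*I*pi/3) = 0.)
Hence the multiplicities are chi_3: 1. Dimension check: dim(chi_4)*dim(chi_7) = 1*1 = 1 and sum (mult * dim) = 1*1 = 1.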